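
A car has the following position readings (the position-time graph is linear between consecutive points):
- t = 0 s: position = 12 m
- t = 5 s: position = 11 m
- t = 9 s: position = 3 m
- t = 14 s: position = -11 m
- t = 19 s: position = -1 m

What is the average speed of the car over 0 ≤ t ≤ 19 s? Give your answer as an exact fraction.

33/19 m/s

Average speed = (total path length)/(elapsed time); on a piecewise-linear x-t graph the path length is Σ|Δx|.
0–5 s: |Δx| = |11 − 12| = 1 m
5–9 s: |Δx| = |3 − 11| = 8 m
9–14 s: |Δx| = |-11 − 3| = 14 m
14–19 s: |Δx| = |-1 − -11| = 10 m
Total path = 33 m; average speed = 33/19 = 33/19 m/s.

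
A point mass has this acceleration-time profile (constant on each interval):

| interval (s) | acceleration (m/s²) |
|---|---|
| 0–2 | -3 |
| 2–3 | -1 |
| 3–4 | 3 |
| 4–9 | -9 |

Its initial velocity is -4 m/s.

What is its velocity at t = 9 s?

-53 m/s

Δv equals the area under the a-t graph; then v = v₀ + Δv.
0–2 s: -3 × 2 = -6 m/s
2–3 s: -1 × 1 = -1 m/s
3–4 s: 3 × 1 = 3 m/s
4–9 s: -9 × 5 = -45 m/s
Δv = -49 m/s, so v(9) = -4 + (-49) = -53 m/s.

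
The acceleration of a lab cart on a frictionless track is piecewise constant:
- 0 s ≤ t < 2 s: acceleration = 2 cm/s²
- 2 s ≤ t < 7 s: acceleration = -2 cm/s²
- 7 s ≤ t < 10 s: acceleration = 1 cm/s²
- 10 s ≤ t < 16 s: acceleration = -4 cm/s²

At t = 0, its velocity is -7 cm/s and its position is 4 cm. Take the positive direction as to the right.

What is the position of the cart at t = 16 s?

On each constant-a segment, Δv = aΔt and Δx = v₀Δt + ½aΔt²; chain segment to segment.
0–2 s: v starts -7 cm/s; Δx = -7·2 + ½·2·2² = -10 cm; v ends -3 cm/s.
2–7 s: v starts -3 cm/s; Δx = -3·5 + ½·-2·5² = -40 cm; v ends -13 cm/s.
7–10 s: v starts -13 cm/s; Δx = -13·3 + ½·1·3² = -34.5 cm; v ends -10 cm/s.
10–16 s: v starts -10 cm/s; Δx = -10·6 + ½·-4·6² = -132 cm; v ends -34 cm/s.
x(16) = 4 + Σ Δx = -212.5 cm.

-212.5 cm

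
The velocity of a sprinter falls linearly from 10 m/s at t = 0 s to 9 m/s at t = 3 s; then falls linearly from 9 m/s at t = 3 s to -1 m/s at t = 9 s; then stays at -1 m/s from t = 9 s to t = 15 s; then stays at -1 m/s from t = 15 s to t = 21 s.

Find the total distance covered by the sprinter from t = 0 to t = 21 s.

Total distance travelled is ∫|v| dt — sum the magnitudes of each area piece.
0–3 s: |½(10 + 9)(3)| = 28.5 m
3–9 s: v = 0 at t = 8.4 s; triangle areas 24.3 + 0.3 = 24.6 m
9–15 s: |-1| × 6 = 6 m
15–21 s: |-1| × 6 = 6 m
Total distance = 65.1 m

65.1 m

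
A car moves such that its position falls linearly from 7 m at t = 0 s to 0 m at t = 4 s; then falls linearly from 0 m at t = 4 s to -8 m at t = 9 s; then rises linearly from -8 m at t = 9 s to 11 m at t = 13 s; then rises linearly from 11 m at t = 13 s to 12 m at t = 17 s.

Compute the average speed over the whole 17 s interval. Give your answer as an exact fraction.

35/17 m/s

Average speed = (total path length)/(elapsed time); on a piecewise-linear x-t graph the path length is Σ|Δx|.
0–4 s: |Δx| = |0 − 7| = 7 m
4–9 s: |Δx| = |-8 − 0| = 8 m
9–13 s: |Δx| = |11 − -8| = 19 m
13–17 s: |Δx| = |12 − 11| = 1 m
Total path = 35 m; average speed = 35/17 = 35/17 m/s.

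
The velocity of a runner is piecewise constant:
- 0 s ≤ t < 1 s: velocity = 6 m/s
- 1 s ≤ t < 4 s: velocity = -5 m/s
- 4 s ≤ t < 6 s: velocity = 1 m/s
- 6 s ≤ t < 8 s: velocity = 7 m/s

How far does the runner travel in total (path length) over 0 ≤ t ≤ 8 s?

37 m

Distance (not displacement) is the total path length: add the absolute areas under v-t.
0–1 s: |6| × 1 = 6 m
1–4 s: |-5| × 3 = 15 m
4–6 s: |1| × 2 = 2 m
6–8 s: |7| × 2 = 14 m
Total distance = 37 m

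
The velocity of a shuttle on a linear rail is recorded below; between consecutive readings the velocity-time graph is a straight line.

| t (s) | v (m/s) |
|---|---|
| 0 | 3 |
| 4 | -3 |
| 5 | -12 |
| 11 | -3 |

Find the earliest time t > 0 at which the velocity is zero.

t = 2 s

v changes sign on 0–4 s (from 3 to -3); the graph is linear there, so v = 0 at t = 0 + (-3)·(4 − 0)/(-3 − 3) = 2 s.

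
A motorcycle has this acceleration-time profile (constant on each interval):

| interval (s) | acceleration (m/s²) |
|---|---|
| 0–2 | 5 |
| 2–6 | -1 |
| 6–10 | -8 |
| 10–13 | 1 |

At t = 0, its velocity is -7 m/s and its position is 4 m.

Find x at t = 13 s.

-158.5 m

On each constant-a segment, Δv = aΔt and Δx = v₀Δt + ½aΔt²; chain segment to segment.
0–2 s: v starts -7 m/s; Δx = -7·2 + ½·5·2² = -4 m; v ends 3 m/s.
2–6 s: v starts 3 m/s; Δx = 3·4 + ½·-1·4² = 4 m; v ends -1 m/s.
6–10 s: v starts -1 m/s; Δx = -1·4 + ½·-8·4² = -68 m; v ends -33 m/s.
10–13 s: v starts -33 m/s; Δx = -33·3 + ½·1·3² = -94.5 m; v ends -30 m/s.
x(13) = 4 + Σ Δx = -158.5 m.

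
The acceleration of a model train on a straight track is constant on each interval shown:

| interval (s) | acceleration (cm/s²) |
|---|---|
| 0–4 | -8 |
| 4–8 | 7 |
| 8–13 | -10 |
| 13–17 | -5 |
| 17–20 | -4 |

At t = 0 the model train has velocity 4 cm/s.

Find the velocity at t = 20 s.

Δv equals the area under the a-t graph; then v = v₀ + Δv.
0–4 s: -8 × 4 = -32 cm/s
4–8 s: 7 × 4 = 28 cm/s
8–13 s: -10 × 5 = -50 cm/s
13–17 s: -5 × 4 = -20 cm/s
17–20 s: -4 × 3 = -12 cm/s
Δv = -86 cm/s, so v(20) = 4 + (-86) = -82 cm/s.

-82 cm/s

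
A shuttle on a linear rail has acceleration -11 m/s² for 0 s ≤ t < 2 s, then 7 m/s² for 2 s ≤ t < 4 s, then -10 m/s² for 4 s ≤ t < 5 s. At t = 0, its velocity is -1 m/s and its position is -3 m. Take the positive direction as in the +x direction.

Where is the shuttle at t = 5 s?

-73 m

On each constant-a segment, Δv = aΔt and Δx = v₀Δt + ½aΔt²; chain segment to segment.
0–2 s: v starts -1 m/s; Δx = -1·2 + ½·-11·2² = -24 m; v ends -23 m/s.
2–4 s: v starts -23 m/s; Δx = -23·2 + ½·7·2² = -32 m; v ends -9 m/s.
4–5 s: v starts -9 m/s; Δx = -9·1 + ½·-10·1² = -14 m; v ends -19 m/s.
x(5) = -3 + Σ Δx = -73 m.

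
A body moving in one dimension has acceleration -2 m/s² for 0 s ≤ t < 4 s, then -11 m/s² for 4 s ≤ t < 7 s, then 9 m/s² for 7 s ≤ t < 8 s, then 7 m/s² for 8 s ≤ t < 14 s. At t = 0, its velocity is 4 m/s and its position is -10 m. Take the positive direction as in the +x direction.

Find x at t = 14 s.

-146 m

On each constant-a segment, Δv = aΔt and Δx = v₀Δt + ½aΔt²; chain segment to segment.
0–4 s: v starts 4 m/s; Δx = 4·4 + ½·-2·4² = 0 m; v ends -4 m/s.
4–7 s: v starts -4 m/s; Δx = -4·3 + ½·-11·3² = -61.5 m; v ends -37 m/s.
7–8 s: v starts -37 m/s; Δx = -37·1 + ½·9·1² = -32.5 m; v ends -28 m/s.
8–14 s: v starts -28 m/s; Δx = -28·6 + ½·7·6² = -42 m; v ends 14 m/s.
x(14) = -10 + Σ Δx = -146 m.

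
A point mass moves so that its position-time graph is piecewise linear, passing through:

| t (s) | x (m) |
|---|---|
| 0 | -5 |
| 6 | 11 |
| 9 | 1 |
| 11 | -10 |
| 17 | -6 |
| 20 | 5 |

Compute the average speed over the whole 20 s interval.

2.6 m/s

Average speed = (total path length)/(elapsed time); on a piecewise-linear x-t graph the path length is Σ|Δx|.
0–6 s: |Δx| = |11 − -5| = 16 m
6–9 s: |Δx| = |1 − 11| = 10 m
9–11 s: |Δx| = |-10 − 1| = 11 m
11–17 s: |Δx| = |-6 − -10| = 4 m
17–20 s: |Δx| = |5 − -6| = 11 m
Total path = 52 m; average speed = 52/20 = 2.6 m/s.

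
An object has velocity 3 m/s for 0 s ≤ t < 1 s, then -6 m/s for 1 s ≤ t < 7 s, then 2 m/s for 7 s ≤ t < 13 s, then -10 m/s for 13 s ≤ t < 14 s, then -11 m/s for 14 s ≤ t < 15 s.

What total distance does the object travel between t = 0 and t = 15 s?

Distance (not displacement) is the total path length: add the absolute areas under v-t.
0–1 s: |3| × 1 = 3 m
1–7 s: |-6| × 6 = 36 m
7–13 s: |2| × 6 = 12 m
13–14 s: |-10| × 1 = 10 m
14–15 s: |-11| × 1 = 11 m
Total distance = 72 m

72 m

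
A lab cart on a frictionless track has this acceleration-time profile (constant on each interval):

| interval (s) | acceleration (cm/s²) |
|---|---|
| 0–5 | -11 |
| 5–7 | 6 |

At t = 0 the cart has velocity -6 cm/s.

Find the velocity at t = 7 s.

Δv equals the area under the a-t graph; then v = v₀ + Δv.
0–5 s: -11 × 5 = -55 cm/s
5–7 s: 6 × 2 = 12 cm/s
Δv = -43 cm/s, so v(7) = -6 + (-43) = -49 cm/s.

-49 cm/s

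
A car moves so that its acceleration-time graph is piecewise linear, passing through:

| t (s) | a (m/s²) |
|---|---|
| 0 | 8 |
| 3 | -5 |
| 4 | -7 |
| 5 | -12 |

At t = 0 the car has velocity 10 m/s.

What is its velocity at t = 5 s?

-1 m/s

Δv equals the area under the a-t graph; then v = v₀ + Δv.
0–3 s: ½(8 + -5)(3) = 4.5 m/s
3–4 s: ½(-5 + -7)(1) = -6 m/s
4–5 s: ½(-7 + -12)(1) = -9.5 m/s
Δv = -11 m/s, so v(5) = 10 + (-11) = -1 m/s.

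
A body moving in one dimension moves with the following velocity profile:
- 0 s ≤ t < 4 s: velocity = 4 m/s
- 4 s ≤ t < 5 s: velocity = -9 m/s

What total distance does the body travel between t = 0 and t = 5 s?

25 m

Total distance travelled is ∫|v| dt — sum the magnitudes of each area piece.
0–4 s: |4| × 4 = 16 m
4–5 s: |-9| × 1 = 9 m
Total distance = 25 m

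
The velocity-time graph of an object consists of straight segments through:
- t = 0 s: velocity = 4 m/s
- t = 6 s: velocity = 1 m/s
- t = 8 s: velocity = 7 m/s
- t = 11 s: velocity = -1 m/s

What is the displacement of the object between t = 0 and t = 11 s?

Displacement is the signed area under the v-t curve.
0–6 s: ½(4 + 1)(6) = 15 m
6–8 s: ½(1 + 7)(2) = 8 m
8–11 s: ½(7 + -1)(3) = 9 m
Net displacement = 32 m

32 m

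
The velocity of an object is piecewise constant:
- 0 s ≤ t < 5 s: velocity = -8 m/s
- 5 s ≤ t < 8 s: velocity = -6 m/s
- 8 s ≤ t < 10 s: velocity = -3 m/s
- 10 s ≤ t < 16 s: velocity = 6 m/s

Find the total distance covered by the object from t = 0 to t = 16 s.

100 m

Distance (not displacement) is the total path length: add the absolute areas under v-t.
0–5 s: |-8| × 5 = 40 m
5–8 s: |-6| × 3 = 18 m
8–10 s: |-3| × 2 = 6 m
10–16 s: |6| × 6 = 36 m
Total distance = 100 m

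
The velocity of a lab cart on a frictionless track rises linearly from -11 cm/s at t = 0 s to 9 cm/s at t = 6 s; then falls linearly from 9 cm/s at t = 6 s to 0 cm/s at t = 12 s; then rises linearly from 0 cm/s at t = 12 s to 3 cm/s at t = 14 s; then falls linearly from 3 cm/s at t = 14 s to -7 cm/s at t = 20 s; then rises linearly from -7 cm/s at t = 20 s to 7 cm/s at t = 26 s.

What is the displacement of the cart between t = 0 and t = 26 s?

Net displacement equals the area under the velocity-time graph (areas below the axis count negative).
0–6 s: ½(-11 + 9)(6) = -6 cm
6–12 s: ½(9 + 0)(6) = 27 cm
12–14 s: ½(0 + 3)(2) = 3 cm
14–20 s: ½(3 + -7)(6) = -12 cm
20–26 s: ½(-7 + 7)(6) = 0 cm
Net displacement = 12 cm

12 cm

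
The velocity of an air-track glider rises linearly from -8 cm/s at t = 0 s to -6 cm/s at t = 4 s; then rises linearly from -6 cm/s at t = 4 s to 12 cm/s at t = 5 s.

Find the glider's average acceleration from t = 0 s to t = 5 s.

Average acceleration = Δv/Δt = (12 − -8)/(5 − 0) = 4 cm/s².

4 cm/s²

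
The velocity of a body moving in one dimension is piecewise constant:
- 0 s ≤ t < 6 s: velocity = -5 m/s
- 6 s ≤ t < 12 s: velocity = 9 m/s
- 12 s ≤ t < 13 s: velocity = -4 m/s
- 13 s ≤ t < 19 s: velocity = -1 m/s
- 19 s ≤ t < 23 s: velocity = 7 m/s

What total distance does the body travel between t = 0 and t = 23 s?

122 m

Total distance travelled is ∫|v| dt — sum the magnitudes of each area piece.
0–6 s: |-5| × 6 = 30 m
6–12 s: |9| × 6 = 54 m
12–13 s: |-4| × 1 = 4 m
13–19 s: |-1| × 6 = 6 m
19–23 s: |7| × 4 = 28 m
Total distance = 122 m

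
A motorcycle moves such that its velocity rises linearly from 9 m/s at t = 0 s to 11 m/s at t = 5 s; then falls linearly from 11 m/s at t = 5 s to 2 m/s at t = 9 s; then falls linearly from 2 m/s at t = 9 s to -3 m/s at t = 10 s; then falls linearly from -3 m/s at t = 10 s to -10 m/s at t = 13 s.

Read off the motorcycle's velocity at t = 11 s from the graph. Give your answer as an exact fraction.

On 10–13 s the graph is linear from -3 to -10 m/s: v(11) = -3 + (-10 − -3)·(11 − 10)/(13 − 10) = -16/3 m/s.

-16/3 m/s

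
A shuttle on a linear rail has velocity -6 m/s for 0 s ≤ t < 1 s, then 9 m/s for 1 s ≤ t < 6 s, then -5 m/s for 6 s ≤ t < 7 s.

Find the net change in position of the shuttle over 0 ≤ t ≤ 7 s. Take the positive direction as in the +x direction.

34 m

Displacement is the signed area under the v-t curve.
0–1 s: -6 × 1 = -6 m
1–6 s: 9 × 5 = 45 m
6–7 s: -5 × 1 = -5 m
Net displacement = 34 m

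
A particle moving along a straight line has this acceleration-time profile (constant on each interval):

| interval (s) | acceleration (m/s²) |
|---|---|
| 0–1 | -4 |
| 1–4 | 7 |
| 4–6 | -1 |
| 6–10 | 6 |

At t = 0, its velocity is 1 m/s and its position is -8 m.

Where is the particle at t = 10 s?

159.5 m

On each constant-a segment, Δv = aΔt and Δx = v₀Δt + ½aΔt²; chain segment to segment.
0–1 s: v starts 1 m/s; Δx = 1·1 + ½·-4·1² = -1 m; v ends -3 m/s.
1–4 s: v starts -3 m/s; Δx = -3·3 + ½·7·3² = 22.5 m; v ends 18 m/s.
4–6 s: v starts 18 m/s; Δx = 18·2 + ½·-1·2² = 34 m; v ends 16 m/s.
6–10 s: v starts 16 m/s; Δx = 16·4 + ½·6·4² = 112 m; v ends 40 m/s.
x(10) = -8 + Σ Δx = 159.5 m.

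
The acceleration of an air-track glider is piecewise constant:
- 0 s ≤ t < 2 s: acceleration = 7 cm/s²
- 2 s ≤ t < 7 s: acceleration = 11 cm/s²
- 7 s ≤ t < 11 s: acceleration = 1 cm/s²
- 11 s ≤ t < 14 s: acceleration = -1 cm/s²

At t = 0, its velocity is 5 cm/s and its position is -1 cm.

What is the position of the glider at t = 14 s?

789 cm

On each constant-a segment, Δv = aΔt and Δx = v₀Δt + ½aΔt²; chain segment to segment.
0–2 s: v starts 5 cm/s; Δx = 5·2 + ½·7·2² = 24 cm; v ends 19 cm/s.
2–7 s: v starts 19 cm/s; Δx = 19·5 + ½·11·5² = 232.5 cm; v ends 74 cm/s.
7–11 s: v starts 74 cm/s; Δx = 74·4 + ½·1·4² = 304 cm; v ends 78 cm/s.
11–14 s: v starts 78 cm/s; Δx = 78·3 + ½·-1·3² = 229.5 cm; v ends 75 cm/s.
x(14) = -1 + Σ Δx = 789 cm.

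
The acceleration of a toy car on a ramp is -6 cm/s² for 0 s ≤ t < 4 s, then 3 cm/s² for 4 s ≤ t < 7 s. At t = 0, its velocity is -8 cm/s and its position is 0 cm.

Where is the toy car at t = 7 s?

-162.5 cm

On each constant-a segment, Δv = aΔt and Δx = v₀Δt + ½aΔt²; chain segment to segment.
0–4 s: v starts -8 cm/s; Δx = -8·4 + ½·-6·4² = -80 cm; v ends -32 cm/s.
4–7 s: v starts -32 cm/s; Δx = -32·3 + ½·3·3² = -82.5 cm; v ends -23 cm/s.
x(7) = 0 + Σ Δx = -162.5 cm.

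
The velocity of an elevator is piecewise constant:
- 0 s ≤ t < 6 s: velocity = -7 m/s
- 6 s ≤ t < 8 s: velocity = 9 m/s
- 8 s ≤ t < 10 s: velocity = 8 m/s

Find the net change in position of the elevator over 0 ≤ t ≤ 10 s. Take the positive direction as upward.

-8 m

Net displacement equals the area under the velocity-time graph (areas below the axis count negative).
0–6 s: -7 × 6 = -42 m
6–8 s: 9 × 2 = 18 m
8–10 s: 8 × 2 = 16 m
Net displacement = -8 m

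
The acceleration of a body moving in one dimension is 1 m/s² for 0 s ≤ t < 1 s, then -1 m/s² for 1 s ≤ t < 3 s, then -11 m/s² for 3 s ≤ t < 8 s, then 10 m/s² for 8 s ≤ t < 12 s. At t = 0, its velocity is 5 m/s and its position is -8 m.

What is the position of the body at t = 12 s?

On each constant-a segment, Δv = aΔt and Δx = v₀Δt + ½aΔt²; chain segment to segment.
0–1 s: v starts 5 m/s; Δx = 5·1 + ½·1·1² = 5.5 m; v ends 6 m/s.
1–3 s: v starts 6 m/s; Δx = 6·2 + ½·-1·2² = 10 m; v ends 4 m/s.
3–8 s: v starts 4 m/s; Δx = 4·5 + ½·-11·5² = -117.5 m; v ends -51 m/s.
8–12 s: v starts -51 m/s; Δx = -51·4 + ½·10·4² = -124 m; v ends -11 m/s.
x(12) = -8 + Σ Δx = -234 m.

-234 m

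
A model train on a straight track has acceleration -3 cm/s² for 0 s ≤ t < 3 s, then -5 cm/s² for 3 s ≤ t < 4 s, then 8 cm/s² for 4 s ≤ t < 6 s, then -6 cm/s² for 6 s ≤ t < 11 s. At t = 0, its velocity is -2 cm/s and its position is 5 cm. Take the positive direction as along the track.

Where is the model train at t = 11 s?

On each constant-a segment, Δv = aΔt and Δx = v₀Δt + ½aΔt²; chain segment to segment.
0–3 s: v starts -2 cm/s; Δx = -2·3 + ½·-3·3² = -19.5 cm; v ends -11 cm/s.
3–4 s: v starts -11 cm/s; Δx = -11·1 + ½·-5·1² = -13.5 cm; v ends -16 cm/s.
4–6 s: v starts -16 cm/s; Δx = -16·2 + ½·8·2² = -16 cm; v ends 0 cm/s.
6–11 s: v starts 0 cm/s; Δx = 0·5 + ½·-6·5² = -75 cm; v ends -30 cm/s.
x(11) = 5 + Σ Δx = -119 cm.

-119 cm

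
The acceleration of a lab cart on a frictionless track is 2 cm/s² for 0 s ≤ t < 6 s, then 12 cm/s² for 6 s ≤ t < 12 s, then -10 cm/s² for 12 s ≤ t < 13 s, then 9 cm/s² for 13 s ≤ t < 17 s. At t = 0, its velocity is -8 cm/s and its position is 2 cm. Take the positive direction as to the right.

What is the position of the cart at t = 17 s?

637 cm

On each constant-a segment, Δv = aΔt and Δx = v₀Δt + ½aΔt²; chain segment to segment.
0–6 s: v starts -8 cm/s; Δx = -8·6 + ½·2·6² = -12 cm; v ends 4 cm/s.
6–12 s: v starts 4 cm/s; Δx = 4·6 + ½·12·6² = 240 cm; v ends 76 cm/s.
12–13 s: v starts 76 cm/s; Δx = 76·1 + ½·-10·1² = 71 cm; v ends 66 cm/s.
13–17 s: v starts 66 cm/s; Δx = 66·4 + ½·9·4² = 336 cm; v ends 102 cm/s.
x(17) = 2 + Σ Δx = 637 cm.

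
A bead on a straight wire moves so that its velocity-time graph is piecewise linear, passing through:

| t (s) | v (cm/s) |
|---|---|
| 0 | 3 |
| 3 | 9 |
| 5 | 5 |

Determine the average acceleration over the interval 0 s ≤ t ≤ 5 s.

Average acceleration = Δv/Δt = (5 − 3)/(5 − 0) = 0.4 cm/s².

0.4 cm/s²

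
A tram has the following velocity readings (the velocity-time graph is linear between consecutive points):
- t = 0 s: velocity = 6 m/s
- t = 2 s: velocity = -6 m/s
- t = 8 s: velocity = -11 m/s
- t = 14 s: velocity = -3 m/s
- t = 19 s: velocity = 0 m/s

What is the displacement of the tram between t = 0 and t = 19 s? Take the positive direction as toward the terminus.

-100.5 m

Net displacement equals the area under the velocity-time graph (areas below the axis count negative).
0–2 s: ½(6 + -6)(2) = 0 m
2–8 s: ½(-6 + -11)(6) = -51 m
8–14 s: ½(-11 + -3)(6) = -42 m
14–19 s: ½(-3 + 0)(5) = -7.5 m
Net displacement = -100.5 m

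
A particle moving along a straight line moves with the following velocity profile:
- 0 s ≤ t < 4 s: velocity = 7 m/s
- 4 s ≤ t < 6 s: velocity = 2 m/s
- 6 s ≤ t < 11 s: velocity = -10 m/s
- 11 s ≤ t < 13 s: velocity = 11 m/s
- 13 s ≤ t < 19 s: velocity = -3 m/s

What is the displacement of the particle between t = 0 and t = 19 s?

Displacement is the signed area under the v-t curve.
0–4 s: 7 × 4 = 28 m
4–6 s: 2 × 2 = 4 m
6–11 s: -10 × 5 = -50 m
11–13 s: 11 × 2 = 22 m
13–19 s: -3 × 6 = -18 m
Net displacement = -14 m

-14 m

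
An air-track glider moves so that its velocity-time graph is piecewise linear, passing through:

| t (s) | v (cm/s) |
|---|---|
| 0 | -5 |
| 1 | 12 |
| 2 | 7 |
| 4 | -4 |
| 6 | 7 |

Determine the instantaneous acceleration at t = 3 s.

-5.5 cm/s²

Acceleration is the slope of the v-t graph on 2–4 s: (-4 − 7)/(4 − 2) = -5.5 cm/s².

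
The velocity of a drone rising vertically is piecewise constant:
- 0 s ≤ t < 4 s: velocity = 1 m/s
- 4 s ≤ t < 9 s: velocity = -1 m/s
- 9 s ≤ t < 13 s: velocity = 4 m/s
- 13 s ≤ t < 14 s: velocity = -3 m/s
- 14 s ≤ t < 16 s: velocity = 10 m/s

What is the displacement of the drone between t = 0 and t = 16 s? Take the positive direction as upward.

Displacement is the signed area under the v-t curve.
0–4 s: 1 × 4 = 4 m
4–9 s: -1 × 5 = -5 m
9–13 s: 4 × 4 = 16 m
13–14 s: -3 × 1 = -3 m
14–16 s: 10 × 2 = 20 m
Net displacement = 32 m

32 m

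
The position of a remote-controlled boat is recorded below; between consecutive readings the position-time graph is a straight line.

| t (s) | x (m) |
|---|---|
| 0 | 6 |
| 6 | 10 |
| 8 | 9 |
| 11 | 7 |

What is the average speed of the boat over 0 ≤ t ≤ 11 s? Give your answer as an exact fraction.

Average speed = (total path length)/(elapsed time); on a piecewise-linear x-t graph the path length is Σ|Δx|.
0–6 s: |Δx| = |10 − 6| = 4 m
6–8 s: |Δx| = |9 − 10| = 1 m
8–11 s: |Δx| = |7 − 9| = 2 m
Total path = 7 m; average speed = 7/11 = 7/11 m/s.

7/11 m/s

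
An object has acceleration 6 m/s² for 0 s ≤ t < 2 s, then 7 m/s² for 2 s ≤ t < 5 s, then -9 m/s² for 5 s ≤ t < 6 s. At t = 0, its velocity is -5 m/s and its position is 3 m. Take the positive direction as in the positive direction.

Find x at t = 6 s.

On each constant-a segment, Δv = aΔt and Δx = v₀Δt + ½aΔt²; chain segment to segment.
0–2 s: v starts -5 m/s; Δx = -5·2 + ½·6·2² = 2 m; v ends 7 m/s.
2–5 s: v starts 7 m/s; Δx = 7·3 + ½·7·3² = 52.5 m; v ends 28 m/s.
5–6 s: v starts 28 m/s; Δx = 28·1 + ½·-9·1² = 23.5 m; v ends 19 m/s.
x(6) = 3 + Σ Δx = 81 m.

81 m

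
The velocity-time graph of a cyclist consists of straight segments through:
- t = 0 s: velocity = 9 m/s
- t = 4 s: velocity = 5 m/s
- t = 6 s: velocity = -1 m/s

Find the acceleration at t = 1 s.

Acceleration is the slope of the v-t graph on 0–4 s: (5 − 9)/(4 − 0) = -1 m/s².

-1 m/s²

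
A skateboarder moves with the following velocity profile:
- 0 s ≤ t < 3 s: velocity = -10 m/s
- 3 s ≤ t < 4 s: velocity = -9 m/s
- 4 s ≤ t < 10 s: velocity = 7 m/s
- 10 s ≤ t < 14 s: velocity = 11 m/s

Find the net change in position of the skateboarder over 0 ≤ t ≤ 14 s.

47 m

Displacement is the signed area under the v-t curve.
0–3 s: -10 × 3 = -30 m
3–4 s: -9 × 1 = -9 m
4–10 s: 7 × 6 = 42 m
10–14 s: 11 × 4 = 44 m
Net displacement = 47 m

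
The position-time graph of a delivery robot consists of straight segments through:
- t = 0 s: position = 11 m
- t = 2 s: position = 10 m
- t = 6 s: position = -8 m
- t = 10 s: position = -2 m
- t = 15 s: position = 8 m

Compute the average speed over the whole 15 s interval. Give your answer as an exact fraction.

Average speed = (total path length)/(elapsed time); on a piecewise-linear x-t graph the path length is Σ|Δx|.
0–2 s: |Δx| = |10 − 11| = 1 m
2–6 s: |Δx| = |-8 − 10| = 18 m
6–10 s: |Δx| = |-2 − -8| = 6 m
10–15 s: |Δx| = |8 − -2| = 10 m
Total path = 35 m; average speed = 35/15 = 7/3 m/s.

7/3 m/s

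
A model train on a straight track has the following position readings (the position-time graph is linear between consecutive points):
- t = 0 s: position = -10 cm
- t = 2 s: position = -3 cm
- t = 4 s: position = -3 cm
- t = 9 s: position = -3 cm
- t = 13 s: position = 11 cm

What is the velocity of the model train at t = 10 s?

Velocity is the slope of the x-t graph on 9–13 s: (11 − -3)/(13 − 9) = 3.5 cm/s.

3.5 cm/s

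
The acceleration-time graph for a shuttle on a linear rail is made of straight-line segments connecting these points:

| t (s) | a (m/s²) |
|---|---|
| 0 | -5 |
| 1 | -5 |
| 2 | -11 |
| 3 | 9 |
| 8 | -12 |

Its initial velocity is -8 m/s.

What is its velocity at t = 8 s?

Δv equals the area under the a-t graph; then v = v₀ + Δv.
0–1 s: -5 × 1 = -5 m/s
1–2 s: ½(-5 + -11)(1) = -8 m/s
2–3 s: ½(-11 + 9)(1) = -1 m/s
3–8 s: ½(9 + -12)(5) = -7.5 m/s
Δv = -21.5 m/s, so v(8) = -8 + (-21.5) = -29.5 m/s.

-29.5 m/s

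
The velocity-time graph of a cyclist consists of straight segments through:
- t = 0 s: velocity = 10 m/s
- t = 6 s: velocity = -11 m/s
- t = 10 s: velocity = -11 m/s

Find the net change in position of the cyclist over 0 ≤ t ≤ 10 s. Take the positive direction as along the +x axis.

-47 m

Net displacement equals the area under the velocity-time graph (areas below the axis count negative).
0–6 s: ½(10 + -11)(6) = -3 m
6–10 s: -11 × 4 = -44 m
Net displacement = -47 m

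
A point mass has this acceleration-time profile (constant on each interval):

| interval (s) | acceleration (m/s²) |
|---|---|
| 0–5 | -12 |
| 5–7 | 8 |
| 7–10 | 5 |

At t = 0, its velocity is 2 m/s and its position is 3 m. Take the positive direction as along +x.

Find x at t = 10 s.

On each constant-a segment, Δv = aΔt and Δx = v₀Δt + ½aΔt²; chain segment to segment.
0–5 s: v starts 2 m/s; Δx = 2·5 + ½·-12·5² = -140 m; v ends -58 m/s.
5–7 s: v starts -58 m/s; Δx = -58·2 + ½·8·2² = -100 m; v ends -42 m/s.
7–10 s: v starts -42 m/s; Δx = -42·3 + ½·5·3² = -103.5 m; v ends -27 m/s.
x(10) = 3 + Σ Δx = -340.5 m.

-340.5 m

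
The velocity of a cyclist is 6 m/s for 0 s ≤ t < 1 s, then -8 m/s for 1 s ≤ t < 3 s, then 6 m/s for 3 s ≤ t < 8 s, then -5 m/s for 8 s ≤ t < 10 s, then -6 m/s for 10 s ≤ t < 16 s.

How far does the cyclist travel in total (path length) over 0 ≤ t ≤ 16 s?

98 m

Distance (not displacement) is the total path length: add the absolute areas under v-t.
0–1 s: |6| × 1 = 6 m
1–3 s: |-8| × 2 = 16 m
3–8 s: |6| × 5 = 30 m
8–10 s: |-5| × 2 = 10 m
10–16 s: |-6| × 6 = 36 m
Total distance = 98 m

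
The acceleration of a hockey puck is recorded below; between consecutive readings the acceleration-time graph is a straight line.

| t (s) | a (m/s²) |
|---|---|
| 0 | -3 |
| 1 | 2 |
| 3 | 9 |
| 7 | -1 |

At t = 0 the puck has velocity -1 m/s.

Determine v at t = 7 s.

Δv equals the area under the a-t graph; then v = v₀ + Δv.
0–1 s: ½(-3 + 2)(1) = -0.5 m/s
1–3 s: ½(2 + 9)(2) = 11 m/s
3–7 s: ½(9 + -1)(4) = 16 m/s
Δv = 26.5 m/s, so v(7) = -1 + (26.5) = 25.5 m/s.

25.5 m/s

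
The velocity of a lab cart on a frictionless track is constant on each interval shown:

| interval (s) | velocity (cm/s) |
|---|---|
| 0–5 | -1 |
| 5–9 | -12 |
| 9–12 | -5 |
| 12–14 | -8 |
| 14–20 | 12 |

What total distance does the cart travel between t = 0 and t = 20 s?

Total distance travelled is ∫|v| dt — sum the magnitudes of each area piece.
0–5 s: |-1| × 5 = 5 cm
5–9 s: |-12| × 4 = 48 cm
9–12 s: |-5| × 3 = 15 cm
12–14 s: |-8| × 2 = 16 cm
14–20 s: |12| × 6 = 72 cm
Total distance = 156 cm

156 cm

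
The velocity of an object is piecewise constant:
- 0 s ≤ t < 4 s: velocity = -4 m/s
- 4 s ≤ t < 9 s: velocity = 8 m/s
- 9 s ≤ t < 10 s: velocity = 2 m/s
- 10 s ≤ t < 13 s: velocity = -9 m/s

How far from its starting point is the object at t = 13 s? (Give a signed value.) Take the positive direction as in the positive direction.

Displacement is the signed area under the v-t curve.
0–4 s: -4 × 4 = -16 m
4–9 s: 8 × 5 = 40 m
9–10 s: 2 × 1 = 2 m
10–13 s: -9 × 3 = -27 m
Net displacement = -1 m

-1 m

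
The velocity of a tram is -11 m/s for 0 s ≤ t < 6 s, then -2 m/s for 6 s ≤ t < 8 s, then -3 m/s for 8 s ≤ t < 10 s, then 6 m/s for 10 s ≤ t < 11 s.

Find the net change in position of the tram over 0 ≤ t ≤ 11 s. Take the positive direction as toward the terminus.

-70 m

Displacement is the signed area under the v-t curve.
0–6 s: -11 × 6 = -66 m
6–8 s: -2 × 2 = -4 m
8–10 s: -3 × 2 = -6 m
10–11 s: 6 × 1 = 6 m
Net displacement = -70 m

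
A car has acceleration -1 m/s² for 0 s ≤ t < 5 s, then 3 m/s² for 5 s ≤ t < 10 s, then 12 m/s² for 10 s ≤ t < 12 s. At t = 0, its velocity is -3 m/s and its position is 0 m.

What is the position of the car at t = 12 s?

On each constant-a segment, Δv = aΔt and Δx = v₀Δt + ½aΔt²; chain segment to segment.
0–5 s: v starts -3 m/s; Δx = -3·5 + ½·-1·5² = -27.5 m; v ends -8 m/s.
5–10 s: v starts -8 m/s; Δx = -8·5 + ½·3·5² = -2.5 m; v ends 7 m/s.
10–12 s: v starts 7 m/s; Δx = 7·2 + ½·12·2² = 38 m; v ends 31 m/s.
x(12) = 0 + Σ Δx = 8 m.

8 m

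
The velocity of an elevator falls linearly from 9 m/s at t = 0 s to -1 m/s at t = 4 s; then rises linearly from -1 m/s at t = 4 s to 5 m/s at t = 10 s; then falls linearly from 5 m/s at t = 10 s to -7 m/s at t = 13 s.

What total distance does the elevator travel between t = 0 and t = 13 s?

38.65 m

Distance (not displacement) is the total path length: add the absolute areas under v-t.
0–4 s: v = 0 at t = 3.6 s; triangle areas 16.2 + 0.2 = 16.4 m
4–10 s: v = 0 at t = 5 s; triangle areas 0.5 + 12.5 = 13 m
10–13 s: v = 0 at t = 11.25 s; triangle areas 3.125 + 6.125 = 9.25 m
Total distance = 38.65 m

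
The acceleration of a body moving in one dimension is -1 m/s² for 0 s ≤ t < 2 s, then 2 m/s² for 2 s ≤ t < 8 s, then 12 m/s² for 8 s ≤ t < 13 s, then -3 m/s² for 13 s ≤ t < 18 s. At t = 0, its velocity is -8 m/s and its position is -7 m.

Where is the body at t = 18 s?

On each constant-a segment, Δv = aΔt and Δx = v₀Δt + ½aΔt²; chain segment to segment.
0–2 s: v starts -8 m/s; Δx = -8·2 + ½·-1·2² = -18 m; v ends -10 m/s.
2–8 s: v starts -10 m/s; Δx = -10·6 + ½·2·6² = -24 m; v ends 2 m/s.
8–13 s: v starts 2 m/s; Δx = 2·5 + ½·12·5² = 160 m; v ends 62 m/s.
13–18 s: v starts 62 m/s; Δx = 62·5 + ½·-3·5² = 272.5 m; v ends 47 m/s.
x(18) = -7 + Σ Δx = 383.5 m.

383.5 m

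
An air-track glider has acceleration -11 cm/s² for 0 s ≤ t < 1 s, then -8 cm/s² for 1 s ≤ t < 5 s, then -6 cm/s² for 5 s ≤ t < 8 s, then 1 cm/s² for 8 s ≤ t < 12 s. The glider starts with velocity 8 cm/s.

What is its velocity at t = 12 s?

Δv equals the area under the a-t graph; then v = v₀ + Δv.
0–1 s: -11 × 1 = -11 cm/s
1–5 s: -8 × 4 = -32 cm/s
5–8 s: -6 × 3 = -18 cm/s
8–12 s: 1 × 4 = 4 cm/s
Δv = -57 cm/s, so v(12) = 8 + (-57) = -49 cm/s.

-49 cm/s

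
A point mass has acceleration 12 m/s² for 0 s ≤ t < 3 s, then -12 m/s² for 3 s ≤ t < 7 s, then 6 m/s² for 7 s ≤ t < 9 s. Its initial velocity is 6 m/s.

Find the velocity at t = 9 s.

Δv equals the area under the a-t graph; then v = v₀ + Δv.
0–3 s: 12 × 3 = 36 m/s
3–7 s: -12 × 4 = -48 m/s
7–9 s: 6 × 2 = 12 m/s
Δv = 0 m/s, so v(9) = 6 + (0) = 6 m/s.

6 m/s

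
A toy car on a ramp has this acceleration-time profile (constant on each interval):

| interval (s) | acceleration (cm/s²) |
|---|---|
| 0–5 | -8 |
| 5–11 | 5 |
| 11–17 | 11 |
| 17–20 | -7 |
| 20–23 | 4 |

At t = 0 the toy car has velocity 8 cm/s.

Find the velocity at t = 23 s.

55 cm/s

Δv equals the area under the a-t graph; then v = v₀ + Δv.
0–5 s: -8 × 5 = -40 cm/s
5–11 s: 5 × 6 = 30 cm/s
11–17 s: 11 × 6 = 66 cm/s
17–20 s: -7 × 3 = -21 cm/s
20–23 s: 4 × 3 = 12 cm/s
Δv = 47 cm/s, so v(23) = 8 + (47) = 55 cm/s.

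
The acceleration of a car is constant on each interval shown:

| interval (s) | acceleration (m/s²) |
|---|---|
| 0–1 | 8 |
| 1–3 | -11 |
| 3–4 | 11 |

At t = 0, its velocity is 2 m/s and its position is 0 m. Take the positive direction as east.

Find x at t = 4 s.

On each constant-a segment, Δv = aΔt and Δx = v₀Δt + ½aΔt²; chain segment to segment.
0–1 s: v starts 2 m/s; Δx = 2·1 + ½·8·1² = 6 m; v ends 10 m/s.
1–3 s: v starts 10 m/s; Δx = 10·2 + ½·-11·2² = -2 m; v ends -12 m/s.
3–4 s: v starts -12 m/s; Δx = -12·1 + ½·11·1² = -6.5 m; v ends -1 m/s.
x(4) = 0 + Σ Δx = -2.5 m.

-2.5 m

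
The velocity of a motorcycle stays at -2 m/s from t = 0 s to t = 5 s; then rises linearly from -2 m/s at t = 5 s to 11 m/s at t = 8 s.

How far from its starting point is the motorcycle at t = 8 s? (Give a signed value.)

Displacement is the signed area under the v-t curve.
0–5 s: -2 × 5 = -10 m
5–8 s: ½(-2 + 11)(3) = 13.5 m
Net displacement = 3.5 m

3.5 m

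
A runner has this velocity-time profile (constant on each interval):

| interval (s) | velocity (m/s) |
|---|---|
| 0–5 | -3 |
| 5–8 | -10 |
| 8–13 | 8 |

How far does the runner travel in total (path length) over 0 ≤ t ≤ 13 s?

Distance (not displacement) is the total path length: add the absolute areas under v-t.
0–5 s: |-3| × 5 = 15 m
5–8 s: |-10| × 3 = 30 m
8–13 s: |8| × 5 = 40 m
Total distance = 85 m

85 m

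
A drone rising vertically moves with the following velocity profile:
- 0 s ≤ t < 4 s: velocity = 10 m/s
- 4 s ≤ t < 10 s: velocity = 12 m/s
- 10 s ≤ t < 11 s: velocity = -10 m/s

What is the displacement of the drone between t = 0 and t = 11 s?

102 m

Displacement is the signed area under the v-t curve.
0–4 s: 10 × 4 = 40 m
4–10 s: 12 × 6 = 72 m
10–11 s: -10 × 1 = -10 m
Net displacement = 102 m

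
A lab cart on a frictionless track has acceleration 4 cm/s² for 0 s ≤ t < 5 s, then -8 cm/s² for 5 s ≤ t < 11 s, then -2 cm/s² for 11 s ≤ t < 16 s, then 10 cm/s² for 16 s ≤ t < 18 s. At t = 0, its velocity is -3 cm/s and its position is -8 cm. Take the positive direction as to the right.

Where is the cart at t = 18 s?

On each constant-a segment, Δv = aΔt and Δx = v₀Δt + ½aΔt²; chain segment to segment.
0–5 s: v starts -3 cm/s; Δx = -3·5 + ½·4·5² = 35 cm; v ends 17 cm/s.
5–11 s: v starts 17 cm/s; Δx = 17·6 + ½·-8·6² = -42 cm; v ends -31 cm/s.
11–16 s: v starts -31 cm/s; Δx = -31·5 + ½·-2·5² = -180 cm; v ends -41 cm/s.
16–18 s: v starts -41 cm/s; Δx = -41·2 + ½·10·2² = -62 cm; v ends -21 cm/s.
x(18) = -8 + Σ Δx = -257 cm.

-257 cm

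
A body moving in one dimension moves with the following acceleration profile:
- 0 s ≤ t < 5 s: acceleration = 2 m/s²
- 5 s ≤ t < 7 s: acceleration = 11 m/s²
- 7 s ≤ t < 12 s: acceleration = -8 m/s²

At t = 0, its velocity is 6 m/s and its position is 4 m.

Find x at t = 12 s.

203 m

On each constant-a segment, Δv = aΔt and Δx = v₀Δt + ½aΔt²; chain segment to segment.
0–5 s: v starts 6 m/s; Δx = 6·5 + ½·2·5² = 55 m; v ends 16 m/s.
5–7 s: v starts 16 m/s; Δx = 16·2 + ½·11·2² = 54 m; v ends 38 m/s.
7–12 s: v starts 38 m/s; Δx = 38·5 + ½·-8·5² = 90 m; v ends -2 m/s.
x(12) = 4 + Σ Δx = 203 m.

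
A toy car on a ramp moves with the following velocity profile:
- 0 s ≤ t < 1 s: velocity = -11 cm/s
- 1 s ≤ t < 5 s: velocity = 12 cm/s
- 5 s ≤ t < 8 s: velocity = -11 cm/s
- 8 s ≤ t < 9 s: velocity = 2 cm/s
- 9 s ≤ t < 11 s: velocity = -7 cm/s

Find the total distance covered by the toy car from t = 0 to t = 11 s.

Total distance travelled is ∫|v| dt — sum the magnitudes of each area piece.
0–1 s: |-11| × 1 = 11 cm
1–5 s: |12| × 4 = 48 cm
5–8 s: |-11| × 3 = 33 cm
8–9 s: |2| × 1 = 2 cm
9–11 s: |-7| × 2 = 14 cm
Total distance = 108 cm

108 cm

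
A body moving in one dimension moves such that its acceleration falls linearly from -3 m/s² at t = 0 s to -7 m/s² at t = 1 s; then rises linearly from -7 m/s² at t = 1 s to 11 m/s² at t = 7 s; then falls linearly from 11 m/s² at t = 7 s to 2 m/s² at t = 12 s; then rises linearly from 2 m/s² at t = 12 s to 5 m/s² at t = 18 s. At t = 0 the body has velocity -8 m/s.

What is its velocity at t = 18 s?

52.5 m/s

Δv equals the area under the a-t graph; then v = v₀ + Δv.
0–1 s: ½(-3 + -7)(1) = -5 m/s
1–7 s: ½(-7 + 11)(6) = 12 m/s
7–12 s: ½(11 + 2)(5) = 32.5 m/s
12–18 s: ½(2 + 5)(6) = 21 m/s
Δv = 60.5 m/s, so v(18) = -8 + (60.5) = 52.5 m/s.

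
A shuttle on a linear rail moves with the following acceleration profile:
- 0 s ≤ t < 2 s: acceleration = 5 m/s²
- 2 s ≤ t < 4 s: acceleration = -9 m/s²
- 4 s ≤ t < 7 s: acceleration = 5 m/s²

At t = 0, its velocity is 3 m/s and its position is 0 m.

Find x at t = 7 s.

On each constant-a segment, Δv = aΔt and Δx = v₀Δt + ½aΔt²; chain segment to segment.
0–2 s: v starts 3 m/s; Δx = 3·2 + ½·5·2² = 16 m; v ends 13 m/s.
2–4 s: v starts 13 m/s; Δx = 13·2 + ½·-9·2² = 8 m; v ends -5 m/s.
4–7 s: v starts -5 m/s; Δx = -5·3 + ½·5·3² = 7.5 m; v ends 10 m/s.
x(7) = 0 + Σ Δx = 31.5 m.

31.5 m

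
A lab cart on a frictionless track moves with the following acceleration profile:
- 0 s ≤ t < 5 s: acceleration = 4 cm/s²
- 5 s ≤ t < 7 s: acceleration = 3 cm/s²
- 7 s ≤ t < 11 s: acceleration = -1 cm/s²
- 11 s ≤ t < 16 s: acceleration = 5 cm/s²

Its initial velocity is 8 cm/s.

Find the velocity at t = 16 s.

55 cm/s

Δv equals the area under the a-t graph; then v = v₀ + Δv.
0–5 s: 4 × 5 = 20 cm/s
5–7 s: 3 × 2 = 6 cm/s
7–11 s: -1 × 4 = -4 cm/s
11–16 s: 5 × 5 = 25 cm/s
Δv = 47 cm/s, so v(16) = 8 + (47) = 55 cm/s.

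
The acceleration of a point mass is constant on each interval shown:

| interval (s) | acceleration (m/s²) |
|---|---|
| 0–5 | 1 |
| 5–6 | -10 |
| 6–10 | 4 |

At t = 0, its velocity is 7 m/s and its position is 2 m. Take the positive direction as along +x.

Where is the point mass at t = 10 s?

On each constant-a segment, Δv = aΔt and Δx = v₀Δt + ½aΔt²; chain segment to segment.
0–5 s: v starts 7 m/s; Δx = 7·5 + ½·1·5² = 47.5 m; v ends 12 m/s.
5–6 s: v starts 12 m/s; Δx = 12·1 + ½·-10·1² = 7 m; v ends 2 m/s.
6–10 s: v starts 2 m/s; Δx = 2·4 + ½·4·4² = 40 m; v ends 18 m/s.
x(10) = 2 + Σ Δx = 96.5 m.

96.5 m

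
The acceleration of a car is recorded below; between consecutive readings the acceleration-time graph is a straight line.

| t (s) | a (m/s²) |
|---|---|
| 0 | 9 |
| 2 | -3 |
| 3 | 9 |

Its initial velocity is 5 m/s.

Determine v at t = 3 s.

Δv equals the area under the a-t graph; then v = v₀ + Δv.
0–2 s: ½(9 + -3)(2) = 6 m/s
2–3 s: ½(-3 + 9)(1) = 3 m/s
Δv = 9 m/s, so v(3) = 5 + (9) = 14 m/s.

14 m/s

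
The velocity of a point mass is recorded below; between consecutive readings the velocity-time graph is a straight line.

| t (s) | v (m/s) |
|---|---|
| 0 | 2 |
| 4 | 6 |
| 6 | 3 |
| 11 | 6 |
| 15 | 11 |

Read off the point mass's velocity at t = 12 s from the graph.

7.25 m/s

On 11–15 s the graph is linear from 6 to 11 m/s: v(12) = 6 + (11 − 6)·(12 − 11)/(15 − 11) = 7.25 m/s.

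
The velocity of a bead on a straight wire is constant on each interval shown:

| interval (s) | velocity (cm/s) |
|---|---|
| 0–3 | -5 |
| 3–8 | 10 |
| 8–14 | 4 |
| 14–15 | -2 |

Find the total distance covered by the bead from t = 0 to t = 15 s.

Total distance travelled is ∫|v| dt — sum the magnitudes of each area piece.
0–3 s: |-5| × 3 = 15 cm
3–8 s: |10| × 5 = 50 cm
8–14 s: |4| × 6 = 24 cm
14–15 s: |-2| × 1 = 2 cm
Total distance = 91 cm

91 cm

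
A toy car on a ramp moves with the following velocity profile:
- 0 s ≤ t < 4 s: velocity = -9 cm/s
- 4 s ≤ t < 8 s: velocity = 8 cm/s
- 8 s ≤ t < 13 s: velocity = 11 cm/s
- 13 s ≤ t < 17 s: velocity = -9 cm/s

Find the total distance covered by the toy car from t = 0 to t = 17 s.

Total distance travelled is ∫|v| dt — sum the magnitudes of each area piece.
0–4 s: |-9| × 4 = 36 cm
4–8 s: |8| × 4 = 32 cm
8–13 s: |11| × 5 = 55 cm
13–17 s: |-9| × 4 = 36 cm
Total distance = 159 cm

159 cm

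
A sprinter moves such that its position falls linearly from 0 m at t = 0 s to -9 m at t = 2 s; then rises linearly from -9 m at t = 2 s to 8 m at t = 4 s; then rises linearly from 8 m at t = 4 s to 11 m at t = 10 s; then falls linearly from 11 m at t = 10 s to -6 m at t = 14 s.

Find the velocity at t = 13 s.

-4.25 m/s

Velocity is the slope of the x-t graph on 10–14 s: (-6 − 11)/(14 − 10) = -4.25 m/s.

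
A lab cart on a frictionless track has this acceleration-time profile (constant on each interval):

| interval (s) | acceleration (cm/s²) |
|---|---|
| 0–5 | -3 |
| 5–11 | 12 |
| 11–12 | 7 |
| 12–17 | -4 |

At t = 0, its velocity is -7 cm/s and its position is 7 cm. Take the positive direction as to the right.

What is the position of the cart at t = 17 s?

On each constant-a segment, Δv = aΔt and Δx = v₀Δt + ½aΔt²; chain segment to segment.
0–5 s: v starts -7 cm/s; Δx = -7·5 + ½·-3·5² = -72.5 cm; v ends -22 cm/s.
5–11 s: v starts -22 cm/s; Δx = -22·6 + ½·12·6² = 84 cm; v ends 50 cm/s.
11–12 s: v starts 50 cm/s; Δx = 50·1 + ½·7·1² = 53.5 cm; v ends 57 cm/s.
12–17 s: v starts 57 cm/s; Δx = 57·5 + ½·-4·5² = 235 cm; v ends 37 cm/s.
x(17) = 7 + Σ Δx = 307 cm.

307 cm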